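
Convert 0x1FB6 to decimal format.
Convert 0x1FB6 (hexadecimal) → 1×4096 + 15×256 + 11×16 + 6 = 8118 (decimal)
8118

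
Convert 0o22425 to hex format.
Convert 0o22425 (octal) → 2×4096 + 2×512 + 4×64 + 2×8 + 5 = 9493 (decimal)
Convert 9493 (decimal) → 9493 = 2×4096 + 5×256 + 1×16 + 5 → 0x2515 (hexadecimal)
0x2515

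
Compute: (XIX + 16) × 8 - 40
Convert XIX (Roman numeral) → 10 + 9 = 19 (decimal)
Expression in decimal: (19 + 16) × 8 - 40
Parentheses first: 19 + 16 = 35
Multiply: 35 × 8 = 280
Subtract: 280 - 40 = 240
240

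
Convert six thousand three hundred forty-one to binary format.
Convert six thousand three hundred forty-one (English words) → 6×1000 + 3×100 + 41 = 6341 (decimal)
Convert 6341 (decimal) → 6341 = 4096 + 2048 + 128 + 64 + 4 + 1 → 0b1100011000101 (binary)
0b1100011000101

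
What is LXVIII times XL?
Convert LXVIII (Roman numeral) → 50 + 10 + 5 + 1 + 1 + 1 = 68 (decimal)
Convert XL (Roman numeral) → 40 (decimal)
Compute 68 × 40 = 2720
2720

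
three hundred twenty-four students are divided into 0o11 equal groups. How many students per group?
Convert three hundred twenty-four (English words) → 3×100 + 24 = 324 (decimal)
Convert 0o11 (octal) → 1×8 + 1 = 9 (decimal)
Compute 324 ÷ 9 = 36
36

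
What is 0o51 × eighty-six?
Convert 0o51 (octal) → 5×8 + 1 = 41 (decimal)
Convert eighty-six (English words) → 86 (decimal)
Compute 41 × 86 = 3526
3526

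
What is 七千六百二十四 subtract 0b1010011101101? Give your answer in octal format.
Convert 七千六百二十四 (Chinese numeral) → 7×1000 + 6×100 + 2×10 + 4 = 7624 (decimal)
Convert 0b1010011101101 (binary) → 4096 + 1024 + 128 + 64 + 32 + 8 + 4 + 1 = 5357 (decimal)
Compute 7624 - 5357 = 2267
Convert 2267 (decimal) → 2267 = 4×512 + 3×64 + 3×8 + 3 → 0o4333 (octal)
0o4333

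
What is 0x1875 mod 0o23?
Convert 0x1875 (hexadecimal) → 1×4096 + 8×256 + 7×16 + 5 = 6261 (decimal)
Convert 0o23 (octal) → 2×8 + 3 = 19 (decimal)
Compute 6261 mod 19 = 10
10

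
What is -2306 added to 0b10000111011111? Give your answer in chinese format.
Convert 0b10000111011111 (binary) → 8192 + 256 + 128 + 64 + 16 + 8 + 4 + 2 + 1 = 8671 (decimal)
Compute -2306 + 8671 = 6365
Convert 6365 (decimal) → 6365 = 6×1000 + 3×100 + 6×10 + 5 → 六千三百六十五 (Chinese numeral)
六千三百六十五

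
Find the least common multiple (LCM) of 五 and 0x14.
Convert 五 (Chinese numeral) → 5 (decimal)
Convert 0x14 (hexadecimal) → 1×16 + 4 = 20 (decimal)
Compute lcm(5, 20) = 20
20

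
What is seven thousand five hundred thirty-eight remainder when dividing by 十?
Convert seven thousand five hundred thirty-eight (English words) → 7×1000 + 5×100 + 38 = 7538 (decimal)
Convert 十 (Chinese numeral) → 1×10 = 10 (decimal)
Compute 7538 mod 10 = 8
8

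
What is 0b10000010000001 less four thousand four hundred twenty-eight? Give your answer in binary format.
Convert 0b10000010000001 (binary) → 8192 + 128 + 1 = 8321 (decimal)
Convert four thousand four hundred twenty-eight (English words) → 4×1000 + 4×100 + 28 = 4428 (decimal)
Compute 8321 - 4428 = 3893
Convert 3893 (decimal) → 3893 = 2048 + 1024 + 512 + 256 + 32 + 16 + 4 + 1 → 0b111100110101 (binary)
0b111100110101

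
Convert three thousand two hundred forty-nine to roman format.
Convert three thousand two hundred forty-nine (English words) → 3×1000 + 2×100 + 49 = 3249 (decimal)
Convert 3249 (decimal) → 3249 = 1000 + 1000 + 1000 + 100 + 100 + 40 + 9 → MMMCCXLIX (Roman numeral)
MMMCCXLIX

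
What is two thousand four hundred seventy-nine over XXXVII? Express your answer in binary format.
Convert two thousand four hundred seventy-nine (English words) → 2×1000 + 4×100 + 79 = 2479 (decimal)
Convert XXXVII (Roman numeral) → 10 + 10 + 10 + 5 + 1 + 1 = 37 (decimal)
Compute 2479 ÷ 37 = 67
Convert 67 (decimal) → 67 = 64 + 2 + 1 → 0b1000011 (binary)
0b1000011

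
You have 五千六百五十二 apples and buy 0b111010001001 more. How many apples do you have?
Convert 五千六百五十二 (Chinese numeral) → 5×1000 + 6×100 + 5×10 + 2 = 5652 (decimal)
Convert 0b111010001001 (binary) → 2048 + 1024 + 512 + 128 + 8 + 1 = 3721 (decimal)
Compute 5652 + 3721 = 9373
9373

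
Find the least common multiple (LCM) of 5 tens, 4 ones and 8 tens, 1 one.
Convert 5 tens, 4 ones (place-value notation) → 5×10 + 4 = 54 (decimal)
Convert 8 tens, 1 one (place-value notation) → 8×10 + 1 = 81 (decimal)
Compute lcm(54, 81) = 162
162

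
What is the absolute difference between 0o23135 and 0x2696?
Convert 0o23135 (octal) → 2×4096 + 3×512 + 1×64 + 3×8 + 5 = 9821 (decimal)
Convert 0x2696 (hexadecimal) → 2×4096 + 6×256 + 9×16 + 6 = 9878 (decimal)
Compute |9821 - 9878| = 57
57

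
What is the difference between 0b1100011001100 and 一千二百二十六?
Convert 0b1100011001100 (binary) → 4096 + 2048 + 128 + 64 + 8 + 4 = 6348 (decimal)
Convert 一千二百二十六 (Chinese numeral) → 1×1000 + 2×100 + 2×10 + 6 = 1226 (decimal)
Difference: |6348 - 1226| = 5122
5122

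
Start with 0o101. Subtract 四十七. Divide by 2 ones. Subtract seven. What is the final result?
Convert 0o101 (octal) → 1×64 + 1 = 65 (decimal)
Start: 65
Convert 四十七 (Chinese numeral) → 4×10 + 7 = 47 (decimal)
65 - 47 = 18
Convert 2 ones (place-value notation) → 2 (decimal)
18 ÷ 2 = 9
Convert seven (English words) → 7 (decimal)
9 - 7 = 2
2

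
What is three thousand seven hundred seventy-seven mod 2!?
Convert three thousand seven hundred seventy-seven (English words) → 3×1000 + 7×100 + 77 = 3777 (decimal)
Convert 2! (factorial) → 2 (decimal)
Compute 3777 mod 2 = 1
1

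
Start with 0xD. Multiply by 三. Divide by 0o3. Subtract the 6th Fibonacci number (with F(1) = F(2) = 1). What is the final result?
Convert 0xD (hexadecimal) → 13 (decimal)
Start: 13
Convert 三 (Chinese numeral) → 3 (decimal)
13 × 3 = 39
Convert 0o3 (octal) → 3 (decimal)
39 ÷ 3 = 13
Convert the 6th Fibonacci number (with F(1) = F(2) = 1) (Fibonacci index) → 1, 1, 2, 3, 5, 8 → 8 (decimal)
13 - 8 = 5
5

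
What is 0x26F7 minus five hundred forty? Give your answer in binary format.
Convert 0x26F7 (hexadecimal) → 2×4096 + 6×256 + 15×16 + 7 = 9975 (decimal)
Convert five hundred forty (English words) → 5×100 + 40 = 540 (decimal)
Compute 9975 - 540 = 9435
Convert 9435 (decimal) → 9435 = 8192 + 1024 + 128 + 64 + 16 + 8 + 2 + 1 → 0b10010011011011 (binary)
0b10010011011011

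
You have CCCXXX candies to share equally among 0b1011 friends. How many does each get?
Convert CCCXXX (Roman numeral) → 100 + 100 + 100 + 10 + 10 + 10 = 330 (decimal)
Convert 0b1011 (binary) → 8 + 2 + 1 = 11 (decimal)
Compute 330 ÷ 11 = 30
30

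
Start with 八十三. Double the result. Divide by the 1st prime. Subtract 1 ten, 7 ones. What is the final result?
Convert 八十三 (Chinese numeral) → 8×10 + 3 = 83 (decimal)
Start: 83
83 × 2 = 166
Convert the 1st prime (prime index) → 2 (decimal)
166 ÷ 2 = 83
Convert 1 ten, 7 ones (place-value notation) → 1×10 + 7 = 17 (decimal)
83 - 17 = 66
66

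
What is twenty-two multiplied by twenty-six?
Convert twenty-two (English words) → 22 (decimal)
Convert twenty-six (English words) → 26 (decimal)
Compute 22 × 26 = 572
572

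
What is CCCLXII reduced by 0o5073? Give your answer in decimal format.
Convert CCCLXII (Roman numeral) → 100 + 100 + 100 + 50 + 10 + 1 + 1 = 362 (decimal)
Convert 0o5073 (octal) → 5×512 + 7×8 + 3 = 2619 (decimal)
Compute 362 - 2619 = -2257
-2257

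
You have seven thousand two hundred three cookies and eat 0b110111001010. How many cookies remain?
Convert seven thousand two hundred three (English words) → 7×1000 + 2×100 + 3 = 7203 (decimal)
Convert 0b110111001010 (binary) → 2048 + 1024 + 256 + 128 + 64 + 8 + 2 = 3530 (decimal)
Compute 7203 - 3530 = 3673
3673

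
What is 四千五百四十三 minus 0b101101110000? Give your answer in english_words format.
Convert 四千五百四十三 (Chinese numeral) → 4×1000 + 5×100 + 4×10 + 3 = 4543 (decimal)
Convert 0b101101110000 (binary) → 2048 + 512 + 256 + 64 + 32 + 16 = 2928 (decimal)
Compute 4543 - 2928 = 1615
Convert 1615 (decimal) → 1615 = 1×1000 + 6×100 + 15 → one thousand six hundred fifteen (English words)
one thousand six hundred fifteen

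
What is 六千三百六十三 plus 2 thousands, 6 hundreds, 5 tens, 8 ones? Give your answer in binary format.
Convert 六千三百六十三 (Chinese numeral) → 6×1000 + 3×100 + 6×10 + 3 = 6363 (decimal)
Convert 2 thousands, 6 hundreds, 5 tens, 8 ones (place-value notation) → 2×1000 + 6×100 + 5×10 + 8 = 2658 (decimal)
Compute 6363 + 2658 = 9021
Convert 9021 (decimal) → 9021 = 8192 + 512 + 256 + 32 + 16 + 8 + 4 + 1 → 0b10001100111101 (binary)
0b10001100111101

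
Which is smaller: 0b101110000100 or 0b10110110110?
Convert 0b101110000100 (binary) → 2048 + 512 + 256 + 128 + 4 = 2948 (decimal)
Convert 0b10110110110 (binary) → 1024 + 256 + 128 + 32 + 16 + 4 + 2 = 1462 (decimal)
Compare 2948 vs 1462: smaller = 1462
1462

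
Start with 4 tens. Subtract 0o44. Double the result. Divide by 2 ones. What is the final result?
Convert 4 tens (place-value notation) → 4×10 = 40 (decimal)
Start: 40
Convert 0o44 (octal) → 4×8 + 4 = 36 (decimal)
40 - 36 = 4
4 × 2 = 8
Convert 2 ones (place-value notation) → 2 (decimal)
8 ÷ 2 = 4
4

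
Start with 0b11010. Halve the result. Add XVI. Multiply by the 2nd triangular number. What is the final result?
Convert 0b11010 (binary) → 16 + 8 + 2 = 26 (decimal)
Start: 26
26 ÷ 2 = 13
Convert XVI (Roman numeral) → 10 + 5 + 1 = 16 (decimal)
13 + 16 = 29
Convert the 2nd triangular number (triangular index) → 2×3/2 = 3 (decimal)
29 × 3 = 87
87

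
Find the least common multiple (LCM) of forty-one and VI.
Convert forty-one (English words) → 41 (decimal)
Convert VI (Roman numeral) → 5 + 1 = 6 (decimal)
Compute lcm(41, 6) = 246
246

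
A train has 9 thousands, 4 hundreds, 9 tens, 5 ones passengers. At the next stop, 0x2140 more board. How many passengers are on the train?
Convert 9 thousands, 4 hundreds, 9 tens, 5 ones (place-value notation) → 9×1000 + 4×100 + 9×10 + 5 = 9495 (decimal)
Convert 0x2140 (hexadecimal) → 2×4096 + 1×256 + 4×16 = 8512 (decimal)
Compute 9495 + 8512 = 18007
18007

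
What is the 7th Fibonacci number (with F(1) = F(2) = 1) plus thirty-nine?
The 7th Fibonacci number (with F(1) = F(2) = 1): 1, 1, 2, 3, 5, 8, 13 → 13
Convert thirty-nine (English words) → 39 (decimal)
Compute 13 + 39 = 52
52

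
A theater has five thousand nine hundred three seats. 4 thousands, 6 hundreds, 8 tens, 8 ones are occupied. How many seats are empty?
Convert five thousand nine hundred three (English words) → 5×1000 + 9×100 + 3 = 5903 (decimal)
Convert 4 thousands, 6 hundreds, 8 tens, 8 ones (place-value notation) → 4×1000 + 6×100 + 8×10 + 8 = 4688 (decimal)
Compute 5903 - 4688 = 1215
1215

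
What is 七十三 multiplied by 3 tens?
Convert 七十三 (Chinese numeral) → 7×10 + 3 = 73 (decimal)
Convert 3 tens (place-value notation) → 3×10 = 30 (decimal)
Compute 73 × 30 = 2190
2190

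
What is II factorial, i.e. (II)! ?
Convert II (Roman numeral) → 1 + 1 = 2 (decimal)
Compute 2! = 2
2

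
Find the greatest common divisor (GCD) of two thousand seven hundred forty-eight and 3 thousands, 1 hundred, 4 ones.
Convert two thousand seven hundred forty-eight (English words) → 2×1000 + 7×100 + 48 = 2748 (decimal)
Convert 3 thousands, 1 hundred, 4 ones (place-value notation) → 3×1000 + 1×100 + 4 = 3104 (decimal)
Compute gcd(2748, 3104) = 4
4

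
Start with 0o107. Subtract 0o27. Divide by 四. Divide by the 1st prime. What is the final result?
Convert 0o107 (octal) → 1×64 + 7 = 71 (decimal)
Start: 71
Convert 0o27 (octal) → 2×8 + 7 = 23 (decimal)
71 - 23 = 48
Convert 四 (Chinese numeral) → 4 (decimal)
48 ÷ 4 = 12
Convert the 1st prime (prime index) → 2 (decimal)
12 ÷ 2 = 6
6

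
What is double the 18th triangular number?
The 18th triangular number = 18×19/2 = 171
Compute 171 × 2 = 342
342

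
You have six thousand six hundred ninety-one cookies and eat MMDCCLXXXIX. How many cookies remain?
Convert six thousand six hundred ninety-one (English words) → 6×1000 + 6×100 + 91 = 6691 (decimal)
Convert MMDCCLXXXIX (Roman numeral) → 1000 + 1000 + 500 + 100 + 100 + 50 + 10 + 10 + 10 + 9 = 2789 (decimal)
Compute 6691 - 2789 = 3902
3902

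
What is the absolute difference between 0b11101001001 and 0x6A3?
Convert 0b11101001001 (binary) → 1024 + 512 + 256 + 64 + 8 + 1 = 1865 (decimal)
Convert 0x6A3 (hexadecimal) → 6×256 + 10×16 + 3 = 1699 (decimal)
Compute |1865 - 1699| = 166
166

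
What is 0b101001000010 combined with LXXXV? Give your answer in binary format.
Convert 0b101001000010 (binary) → 2048 + 512 + 64 + 2 = 2626 (decimal)
Convert LXXXV (Roman numeral) → 50 + 10 + 10 + 10 + 5 = 85 (decimal)
Compute 2626 + 85 = 2711
Convert 2711 (decimal) → 2711 = 2048 + 512 + 128 + 16 + 4 + 2 + 1 → 0b101010010111 (binary)
0b101010010111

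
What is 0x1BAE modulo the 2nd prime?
Convert 0x1BAE (hexadecimal) → 1×4096 + 11×256 + 10×16 + 14 = 7086 (decimal)
Convert the 2nd prime (prime index) → 3 (decimal)
Compute 7086 mod 3 = 0
0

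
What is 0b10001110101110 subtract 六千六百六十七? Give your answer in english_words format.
Convert 0b10001110101110 (binary) → 8192 + 512 + 256 + 128 + 32 + 8 + 4 + 2 = 9134 (decimal)
Convert 六千六百六十七 (Chinese numeral) → 6×1000 + 6×100 + 6×10 + 7 = 6667 (decimal)
Compute 9134 - 6667 = 2467
Convert 2467 (decimal) → 2467 = 2×1000 + 4×100 + 67 → two thousand four hundred sixty-seven (English words)
two thousand four hundred sixty-seven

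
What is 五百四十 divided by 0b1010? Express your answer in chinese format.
Convert 五百四十 (Chinese numeral) → 5×100 + 4×10 = 540 (decimal)
Convert 0b1010 (binary) → 8 + 2 = 10 (decimal)
Compute 540 ÷ 10 = 54
Convert 54 (decimal) → 54 = 5×10 + 4 → 五十四 (Chinese numeral)
五十四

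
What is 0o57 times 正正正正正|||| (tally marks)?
Convert 0o57 (octal) → 5×8 + 7 = 47 (decimal)
Convert 正正正正正|||| (tally marks) → 5 + 5 + 5 + 5 + 5 + 4 = 29 (decimal)
Compute 47 × 29 = 1363
1363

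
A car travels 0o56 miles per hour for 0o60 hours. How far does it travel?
Convert 0o56 (octal) → 5×8 + 6 = 46 (decimal)
Convert 0o60 (octal) → 6×8 = 48 (decimal)
Compute 46 × 48 = 2208
2208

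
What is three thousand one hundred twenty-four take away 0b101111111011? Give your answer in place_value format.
Convert three thousand one hundred twenty-four (English words) → 3×1000 + 1×100 + 24 = 3124 (decimal)
Convert 0b101111111011 (binary) → 2048 + 512 + 256 + 128 + 64 + 32 + 16 + 8 + 2 + 1 = 3067 (decimal)
Compute 3124 - 3067 = 57
Convert 57 (decimal) → 57 = 5×10 + 7 → 5 tens, 7 ones (place-value notation)
5 tens, 7 ones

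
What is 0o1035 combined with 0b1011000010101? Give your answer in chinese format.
Convert 0o1035 (octal) → 1×512 + 3×8 + 5 = 541 (decimal)
Convert 0b1011000010101 (binary) → 4096 + 1024 + 512 + 16 + 4 + 1 = 5653 (decimal)
Compute 541 + 5653 = 6194
Convert 6194 (decimal) → 6194 = 6×1000 + 1×100 + 9×10 + 4 → 六千一百九十四 (Chinese numeral)
六千一百九十四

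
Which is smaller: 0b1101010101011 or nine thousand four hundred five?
Convert 0b1101010101011 (binary) → 4096 + 2048 + 512 + 128 + 32 + 8 + 2 + 1 = 6827 (decimal)
Convert nine thousand four hundred five (English words) → 9×1000 + 4×100 + 5 = 9405 (decimal)
Compare 6827 vs 9405: smaller = 6827
6827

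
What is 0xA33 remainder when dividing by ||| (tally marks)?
Convert 0xA33 (hexadecimal) → 10×256 + 3×16 + 3 = 2611 (decimal)
Convert ||| (tally marks) → 3 (decimal)
Compute 2611 mod 3 = 1
1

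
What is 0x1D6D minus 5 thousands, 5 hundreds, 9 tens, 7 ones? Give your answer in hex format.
Convert 0x1D6D (hexadecimal) → 1×4096 + 13×256 + 6×16 + 13 = 7533 (decimal)
Convert 5 thousands, 5 hundreds, 9 tens, 7 ones (place-value notation) → 5×1000 + 5×100 + 9×10 + 7 = 5597 (decimal)
Compute 7533 - 5597 = 1936
Convert 1936 (decimal) → 1936 = 7×256 + 9×16 → 0x790 (hexadecimal)
0x790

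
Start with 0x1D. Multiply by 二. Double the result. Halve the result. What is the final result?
Convert 0x1D (hexadecimal) → 1×16 + 13 = 29 (decimal)
Start: 29
Convert 二 (Chinese numeral) → 2 (decimal)
29 × 2 = 58
58 × 2 = 116
116 ÷ 2 = 58
58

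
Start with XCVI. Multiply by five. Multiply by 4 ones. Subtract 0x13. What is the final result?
Convert XCVI (Roman numeral) → 90 + 5 + 1 = 96 (decimal)
Start: 96
Convert five (English words) → 5 (decimal)
96 × 5 = 480
Convert 4 ones (place-value notation) → 4 (decimal)
480 × 4 = 1920
Convert 0x13 (hexadecimal) → 1×16 + 3 = 19 (decimal)
1920 - 19 = 1901
1901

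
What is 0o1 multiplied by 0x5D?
Convert 0o1 (octal) → 1 (decimal)
Convert 0x5D (hexadecimal) → 5×16 + 13 = 93 (decimal)
Compute 1 × 93 = 93
93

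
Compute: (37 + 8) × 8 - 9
Parentheses first: 37 + 8 = 45
Multiply: 45 × 8 = 360
Subtract: 360 - 9 = 351
351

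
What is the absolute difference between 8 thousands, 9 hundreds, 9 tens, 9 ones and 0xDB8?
Convert 8 thousands, 9 hundreds, 9 tens, 9 ones (place-value notation) → 8×1000 + 9×100 + 9×10 + 9 = 8999 (decimal)
Convert 0xDB8 (hexadecimal) → 13×256 + 11×16 + 8 = 3512 (decimal)
Compute |8999 - 3512| = 5487
5487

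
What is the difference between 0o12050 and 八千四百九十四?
Convert 0o12050 (octal) → 1×4096 + 2×512 + 5×8 = 5160 (decimal)
Convert 八千四百九十四 (Chinese numeral) → 8×1000 + 4×100 + 9×10 + 4 = 8494 (decimal)
Difference: |5160 - 8494| = 3334
3334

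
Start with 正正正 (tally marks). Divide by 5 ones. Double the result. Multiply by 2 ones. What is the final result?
Convert 正正正 (tally marks) → 5 + 5 + 5 = 15 (decimal)
Start: 15
Convert 5 ones (place-value notation) → 5 (decimal)
15 ÷ 5 = 3
3 × 2 = 6
Convert 2 ones (place-value notation) → 2 (decimal)
6 × 2 = 12
12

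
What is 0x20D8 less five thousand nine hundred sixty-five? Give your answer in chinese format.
Convert 0x20D8 (hexadecimal) → 2×4096 + 13×16 + 8 = 8408 (decimal)
Convert five thousand nine hundred sixty-five (English words) → 5×1000 + 9×100 + 65 = 5965 (decimal)
Compute 8408 - 5965 = 2443
Convert 2443 (decimal) → 2443 = 2×1000 + 4×100 + 4×10 + 3 → 二千四百四十三 (Chinese numeral)
二千四百四十三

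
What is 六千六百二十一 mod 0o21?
Convert 六千六百二十一 (Chinese numeral) → 6×1000 + 6×100 + 2×10 + 1 = 6621 (decimal)
Convert 0o21 (octal) → 2×8 + 1 = 17 (decimal)
Compute 6621 mod 17 = 8
8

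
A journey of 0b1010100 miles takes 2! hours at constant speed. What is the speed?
Convert 0b1010100 (binary) → 64 + 16 + 4 = 84 (decimal)
Convert 2! (factorial) → 2 (decimal)
Compute 84 ÷ 2 = 42
42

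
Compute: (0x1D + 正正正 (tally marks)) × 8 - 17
Convert 0x1D (hexadecimal) → 1×16 + 13 = 29 (decimal)
Convert 正正正 (tally marks) → 5 + 5 + 5 = 15 (decimal)
Expression in decimal: (29 + 15) × 8 - 17
Parentheses first: 29 + 15 = 44
Multiply: 44 × 8 = 352
Subtract: 352 - 17 = 335
335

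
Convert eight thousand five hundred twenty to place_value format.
Convert eight thousand five hundred twenty (English words) → 8×1000 + 5×100 + 20 = 8520 (decimal)
Convert 8520 (decimal) → 8520 = 8×1000 + 5×100 + 2×10 → 8 thousands, 5 hundreds, 2 tens (place-value notation)
8 thousands, 5 hundreds, 2 tens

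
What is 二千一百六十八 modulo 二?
Convert 二千一百六十八 (Chinese numeral) → 2×1000 + 1×100 + 6×10 + 8 = 2168 (decimal)
Convert 二 (Chinese numeral) → 2 (decimal)
Compute 2168 mod 2 = 0
0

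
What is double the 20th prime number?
The 20th prime number = 71
Compute 71 × 2 = 142
142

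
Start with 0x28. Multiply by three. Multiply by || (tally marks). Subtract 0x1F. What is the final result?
Convert 0x28 (hexadecimal) → 2×16 + 8 = 40 (decimal)
Start: 40
Convert three (English words) → 3 (decimal)
40 × 3 = 120
Convert || (tally marks) → 2 (decimal)
120 × 2 = 240
Convert 0x1F (hexadecimal) → 1×16 + 15 = 31 (decimal)
240 - 31 = 209
209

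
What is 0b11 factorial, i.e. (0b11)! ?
Convert 0b11 (binary) → 2 + 1 = 3 (decimal)
Compute 3! = 6
6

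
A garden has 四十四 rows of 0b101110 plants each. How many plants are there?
Convert 0b101110 (binary) → 32 + 8 + 4 + 2 = 46 (decimal)
Convert 四十四 (Chinese numeral) → 4×10 + 4 = 44 (decimal)
Compute 46 × 44 = 2024
2024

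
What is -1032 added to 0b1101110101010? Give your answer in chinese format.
Convert 0b1101110101010 (binary) → 4096 + 2048 + 512 + 256 + 128 + 32 + 8 + 2 = 7082 (decimal)
Compute -1032 + 7082 = 6050
Convert 6050 (decimal) → 6050 = 6×1000 + 5×10 → 六千零五十 (Chinese numeral)
六千零五十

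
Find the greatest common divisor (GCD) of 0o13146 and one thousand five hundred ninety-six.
Convert 0o13146 (octal) → 1×4096 + 3×512 + 1×64 + 4×8 + 6 = 5734 (decimal)
Convert one thousand five hundred ninety-six (English words) → 1×1000 + 5×100 + 96 = 1596 (decimal)
Compute gcd(5734, 1596) = 2
2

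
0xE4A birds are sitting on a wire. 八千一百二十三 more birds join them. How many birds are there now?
Convert 0xE4A (hexadecimal) → 14×256 + 4×16 + 10 = 3658 (decimal)
Convert 八千一百二十三 (Chinese numeral) → 8×1000 + 1×100 + 2×10 + 3 = 8123 (decimal)
Compute 3658 + 8123 = 11781
11781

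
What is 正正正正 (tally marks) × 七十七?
Convert 正正正正 (tally marks) → 5 + 5 + 5 + 5 = 20 (decimal)
Convert 七十七 (Chinese numeral) → 7×10 + 7 = 77 (decimal)
Compute 20 × 77 = 1540
1540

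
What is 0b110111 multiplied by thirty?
Convert 0b110111 (binary) → 32 + 16 + 4 + 2 + 1 = 55 (decimal)
Convert thirty (English words) → 30 (decimal)
Compute 55 × 30 = 1650
1650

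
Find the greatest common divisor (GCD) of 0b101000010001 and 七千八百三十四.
Convert 0b101000010001 (binary) → 2048 + 512 + 16 + 1 = 2577 (decimal)
Convert 七千八百三十四 (Chinese numeral) → 7×1000 + 8×100 + 3×10 + 4 = 7834 (decimal)
Compute gcd(2577, 7834) = 1
1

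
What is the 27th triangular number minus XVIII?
The 27th triangular number = 27×28/2 = 378
Convert XVIII (Roman numeral) → 10 + 5 + 1 + 1 + 1 = 18 (decimal)
Compute 378 - 18 = 360
360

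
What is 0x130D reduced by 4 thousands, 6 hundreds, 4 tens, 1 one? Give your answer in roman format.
Convert 0x130D (hexadecimal) → 1×4096 + 3×256 + 13 = 4877 (decimal)
Convert 4 thousands, 6 hundreds, 4 tens, 1 one (place-value notation) → 4×1000 + 6×100 + 4×10 + 1 = 4641 (decimal)
Compute 4877 - 4641 = 236
Convert 236 (decimal) → 236 = 100 + 100 + 10 + 10 + 10 + 5 + 1 → CCXXXVI (Roman numeral)
CCXXXVI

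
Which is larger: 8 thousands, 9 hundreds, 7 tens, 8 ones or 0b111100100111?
Convert 8 thousands, 9 hundreds, 7 tens, 8 ones (place-value notation) → 8×1000 + 9×100 + 7×10 + 8 = 8978 (decimal)
Convert 0b111100100111 (binary) → 2048 + 1024 + 512 + 256 + 32 + 4 + 2 + 1 = 3879 (decimal)
Compare 8978 vs 3879: larger = 8978
8978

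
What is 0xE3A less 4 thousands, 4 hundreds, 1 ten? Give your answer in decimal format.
Convert 0xE3A (hexadecimal) → 14×256 + 3×16 + 10 = 3642 (decimal)
Convert 4 thousands, 4 hundreds, 1 ten (place-value notation) → 4×1000 + 4×100 + 1×10 = 4410 (decimal)
Compute 3642 - 4410 = -768
-768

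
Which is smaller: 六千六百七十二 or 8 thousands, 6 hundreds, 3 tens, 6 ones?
Convert 六千六百七十二 (Chinese numeral) → 6×1000 + 6×100 + 7×10 + 2 = 6672 (decimal)
Convert 8 thousands, 6 hundreds, 3 tens, 6 ones (place-value notation) → 8×1000 + 6×100 + 3×10 + 6 = 8636 (decimal)
Compare 6672 vs 8636: smaller = 6672
6672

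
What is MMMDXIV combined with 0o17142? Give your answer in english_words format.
Convert MMMDXIV (Roman numeral) → 1000 + 1000 + 1000 + 500 + 10 + 4 = 3514 (decimal)
Convert 0o17142 (octal) → 1×4096 + 7×512 + 1×64 + 4×8 + 2 = 7778 (decimal)
Compute 3514 + 7778 = 11292
Convert 11292 (decimal) → 11292 = 11×1000 + 2×100 + 92 → eleven thousand two hundred ninety-two (English words)
eleven thousand two hundred ninety-two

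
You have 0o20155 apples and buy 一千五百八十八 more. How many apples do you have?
Convert 0o20155 (octal) → 2×4096 + 1×64 + 5×8 + 5 = 8301 (decimal)
Convert 一千五百八十八 (Chinese numeral) → 1×1000 + 5×100 + 8×10 + 8 = 1588 (decimal)
Compute 8301 + 1588 = 9889
9889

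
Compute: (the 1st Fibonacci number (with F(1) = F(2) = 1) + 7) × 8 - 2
Convert the 1st Fibonacci number (with F(1) = F(2) = 1) (Fibonacci index) → 1 (decimal)
Expression in decimal: (1 + 7) × 8 - 2
Parentheses first: 1 + 7 = 8
Multiply: 8 × 8 = 64
Subtract: 64 - 2 = 62
62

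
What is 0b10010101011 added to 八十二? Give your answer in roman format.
Convert 0b10010101011 (binary) → 1024 + 128 + 32 + 8 + 2 + 1 = 1195 (decimal)
Convert 八十二 (Chinese numeral) → 8×10 + 2 = 82 (decimal)
Compute 1195 + 82 = 1277
Convert 1277 (decimal) → 1277 = 1000 + 100 + 100 + 50 + 10 + 10 + 5 + 1 + 1 → MCCLXXVII (Roman numeral)
MCCLXXVII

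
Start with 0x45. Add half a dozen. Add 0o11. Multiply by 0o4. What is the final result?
Convert 0x45 (hexadecimal) → 4×16 + 5 = 69 (decimal)
Start: 69
Convert half a dozen (colloquial) → 6 (decimal)
69 + 6 = 75
Convert 0o11 (octal) → 1×8 + 1 = 9 (decimal)
75 + 9 = 84
Convert 0o4 (octal) → 4 (decimal)
84 × 4 = 336
336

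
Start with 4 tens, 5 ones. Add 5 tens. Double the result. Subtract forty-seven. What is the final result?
Convert 4 tens, 5 ones (place-value notation) → 4×10 + 5 = 45 (decimal)
Start: 45
Convert 5 tens (place-value notation) → 5×10 = 50 (decimal)
45 + 50 = 95
95 × 2 = 190
Convert forty-seven (English words) → 47 (decimal)
190 - 47 = 143
143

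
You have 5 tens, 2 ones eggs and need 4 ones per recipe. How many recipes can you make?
Convert 5 tens, 2 ones (place-value notation) → 5×10 + 2 = 52 (decimal)
Convert 4 ones (place-value notation) → 4 (decimal)
Compute 52 ÷ 4 = 13
13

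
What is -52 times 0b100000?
Convert 0b100000 (binary) → 32 (decimal)
Compute -52 × 32 = -1664
-1664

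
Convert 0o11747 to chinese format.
Convert 0o11747 (octal) → 1×4096 + 1×512 + 7×64 + 4×8 + 7 = 5095 (decimal)
Convert 5095 (decimal) → 5095 = 5×1000 + 9×10 + 5 → 五千零九十五 (Chinese numeral)
五千零九十五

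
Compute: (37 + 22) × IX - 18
Convert IX (Roman numeral) → 9 (decimal)
Expression in decimal: (37 + 22) × 9 - 18
Parentheses first: 37 + 22 = 59
Multiply: 59 × 9 = 531
Subtract: 531 - 18 = 513
513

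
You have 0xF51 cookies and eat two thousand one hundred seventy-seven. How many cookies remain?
Convert 0xF51 (hexadecimal) → 15×256 + 5×16 + 1 = 3921 (decimal)
Convert two thousand one hundred seventy-seven (English words) → 2×1000 + 1×100 + 77 = 2177 (decimal)
Compute 3921 - 2177 = 1744
1744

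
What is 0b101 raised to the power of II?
Convert 0b101 (binary) → 4 + 1 = 5 (decimal)
Convert II (Roman numeral) → 1 + 1 = 2 (decimal)
Compute 5 ^ 2 = 25
25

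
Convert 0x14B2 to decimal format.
Convert 0x14B2 (hexadecimal) → 1×4096 + 4×256 + 11×16 + 2 = 5298 (decimal)
5298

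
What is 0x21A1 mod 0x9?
Convert 0x21A1 (hexadecimal) → 2×4096 + 1×256 + 10×16 + 1 = 8609 (decimal)
Convert 0x9 (hexadecimal) → 9 (decimal)
Compute 8609 mod 9 = 5
5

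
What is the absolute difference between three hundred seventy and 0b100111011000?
Convert three hundred seventy (English words) → 3×100 + 70 = 370 (decimal)
Convert 0b100111011000 (binary) → 2048 + 256 + 128 + 64 + 16 + 8 = 2520 (decimal)
Compute |370 - 2520| = 2150
2150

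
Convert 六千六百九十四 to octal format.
Convert 六千六百九十四 (Chinese numeral) → 6×1000 + 6×100 + 9×10 + 4 = 6694 (decimal)
Convert 6694 (decimal) → 6694 = 1×4096 + 5×512 + 4×8 + 6 → 0o15046 (octal)
0o15046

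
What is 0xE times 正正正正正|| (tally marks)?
Convert 0xE (hexadecimal) → 14 (decimal)
Convert 正正正正正|| (tally marks) → 5 + 5 + 5 + 5 + 5 + 2 = 27 (decimal)
Compute 14 × 27 = 378
378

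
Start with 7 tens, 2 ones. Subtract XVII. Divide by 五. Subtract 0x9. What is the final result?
Convert 7 tens, 2 ones (place-value notation) → 7×10 + 2 = 72 (decimal)
Start: 72
Convert XVII (Roman numeral) → 10 + 5 + 1 + 1 = 17 (decimal)
72 - 17 = 55
Convert 五 (Chinese numeral) → 5 (decimal)
55 ÷ 5 = 11
Convert 0x9 (hexadecimal) → 9 (decimal)
11 - 9 = 2
2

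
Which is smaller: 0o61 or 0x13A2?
Convert 0o61 (octal) → 6×8 + 1 = 49 (decimal)
Convert 0x13A2 (hexadecimal) → 1×4096 + 3×256 + 10×16 + 2 = 5026 (decimal)
Compare 49 vs 5026: smaller = 49
49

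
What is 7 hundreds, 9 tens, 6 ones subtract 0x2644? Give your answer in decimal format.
Convert 7 hundreds, 9 tens, 6 ones (place-value notation) → 7×100 + 9×10 + 6 = 796 (decimal)
Convert 0x2644 (hexadecimal) → 2×4096 + 6×256 + 4×16 + 4 = 9796 (decimal)
Compute 796 - 9796 = -9000
-9000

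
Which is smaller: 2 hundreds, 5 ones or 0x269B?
Convert 2 hundreds, 5 ones (place-value notation) → 2×100 + 5 = 205 (decimal)
Convert 0x269B (hexadecimal) → 2×4096 + 6×256 + 9×16 + 11 = 9883 (decimal)
Compare 205 vs 9883: smaller = 205
205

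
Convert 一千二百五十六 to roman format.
Convert 一千二百五十六 (Chinese numeral) → 1×1000 + 2×100 + 5×10 + 6 = 1256 (decimal)
Convert 1256 (decimal) → 1256 = 1000 + 100 + 100 + 50 + 5 + 1 → MCCLVI (Roman numeral)
MCCLVI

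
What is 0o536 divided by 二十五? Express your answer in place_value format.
Convert 0o536 (octal) → 5×64 + 3×8 + 6 = 350 (decimal)
Convert 二十五 (Chinese numeral) → 2×10 + 5 = 25 (decimal)
Compute 350 ÷ 25 = 14
Convert 14 (decimal) → 14 = 1×10 + 4 → 1 ten, 4 ones (place-value notation)
1 ten, 4 ones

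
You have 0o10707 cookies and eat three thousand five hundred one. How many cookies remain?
Convert 0o10707 (octal) → 1×4096 + 7×64 + 7 = 4551 (decimal)
Convert three thousand five hundred one (English words) → 3×1000 + 5×100 + 1 = 3501 (decimal)
Compute 4551 - 3501 = 1050
1050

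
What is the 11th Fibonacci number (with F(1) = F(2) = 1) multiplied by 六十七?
Convert the 11th Fibonacci number (with F(1) = F(2) = 1) (Fibonacci index) → 1, 1, 2, 3, 5, 8, 13, 21, 34, 55, 89 → 89 (decimal)
Convert 六十七 (Chinese numeral) → 6×10 + 7 = 67 (decimal)
Compute 89 × 67 = 5963
5963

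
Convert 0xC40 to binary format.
Convert 0xC40 (hexadecimal) → 12×256 + 4×16 = 3136 (decimal)
Convert 3136 (decimal) → 3136 = 2048 + 1024 + 64 → 0b110001000000 (binary)
0b110001000000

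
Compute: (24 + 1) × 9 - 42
Parentheses first: 24 + 1 = 25
Multiply: 25 × 9 = 225
Subtract: 225 - 42 = 183
183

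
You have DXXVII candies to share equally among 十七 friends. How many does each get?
Convert DXXVII (Roman numeral) → 500 + 10 + 10 + 5 + 1 + 1 = 527 (decimal)
Convert 十七 (Chinese numeral) → 1×10 + 7 = 17 (decimal)
Compute 527 ÷ 17 = 31
31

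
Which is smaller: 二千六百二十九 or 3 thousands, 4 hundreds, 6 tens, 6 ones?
Convert 二千六百二十九 (Chinese numeral) → 2×1000 + 6×100 + 2×10 + 9 = 2629 (decimal)
Convert 3 thousands, 4 hundreds, 6 tens, 6 ones (place-value notation) → 3×1000 + 4×100 + 6×10 + 6 = 3466 (decimal)
Compare 2629 vs 3466: smaller = 2629
2629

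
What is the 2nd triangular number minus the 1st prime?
The 2nd triangular number = 2×3/2 = 3
Convert the 1st prime (prime index) → 2 (decimal)
Compute 3 - 2 = 1
1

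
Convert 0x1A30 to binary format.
Convert 0x1A30 (hexadecimal) → 1×4096 + 10×256 + 3×16 = 6704 (decimal)
Convert 6704 (decimal) → 6704 = 4096 + 2048 + 512 + 32 + 16 → 0b1101000110000 (binary)
0b1101000110000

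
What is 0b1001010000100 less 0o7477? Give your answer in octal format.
Convert 0b1001010000100 (binary) → 4096 + 512 + 128 + 4 = 4740 (decimal)
Convert 0o7477 (octal) → 7×512 + 4×64 + 7×8 + 7 = 3903 (decimal)
Compute 4740 - 3903 = 837
Convert 837 (decimal) → 837 = 1×512 + 5×64 + 5 → 0o1505 (octal)
0o1505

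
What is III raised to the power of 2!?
Convert III (Roman numeral) → 1 + 1 + 1 = 3 (decimal)
Convert 2! (factorial) → 2 (decimal)
Compute 3 ^ 2 = 9
9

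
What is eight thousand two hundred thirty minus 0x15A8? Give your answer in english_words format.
Convert eight thousand two hundred thirty (English words) → 8×1000 + 2×100 + 30 = 8230 (decimal)
Convert 0x15A8 (hexadecimal) → 1×4096 + 5×256 + 10×16 + 8 = 5544 (decimal)
Compute 8230 - 5544 = 2686
Convert 2686 (decimal) → 2686 = 2×1000 + 6×100 + 86 → two thousand six hundred eighty-six (English words)
two thousand six hundred eighty-six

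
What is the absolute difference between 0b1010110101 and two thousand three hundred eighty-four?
Convert 0b1010110101 (binary) → 512 + 128 + 32 + 16 + 4 + 1 = 693 (decimal)
Convert two thousand three hundred eighty-four (English words) → 2×1000 + 3×100 + 84 = 2384 (decimal)
Compute |693 - 2384| = 1691
1691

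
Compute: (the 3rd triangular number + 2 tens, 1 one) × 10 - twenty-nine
Convert the 3rd triangular number (triangular index) → 3×4/2 = 6 (decimal)
Convert 2 tens, 1 one (place-value notation) → 2×10 + 1 = 21 (decimal)
Convert twenty-nine (English words) → 29 (decimal)
Expression in decimal: (6 + 21) × 10 - 29
Parentheses first: 6 + 21 = 27
Multiply: 27 × 10 = 270
Subtract: 270 - 29 = 241
241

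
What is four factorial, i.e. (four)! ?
Convert four (English words) → 4 (decimal)
Compute 4! = 24
24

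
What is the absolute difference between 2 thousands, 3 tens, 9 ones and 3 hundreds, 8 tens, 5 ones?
Convert 2 thousands, 3 tens, 9 ones (place-value notation) → 2×1000 + 3×10 + 9 = 2039 (decimal)
Convert 3 hundreds, 8 tens, 5 ones (place-value notation) → 3×100 + 8×10 + 5 = 385 (decimal)
Compute |2039 - 385| = 1654
1654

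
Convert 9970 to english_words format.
Convert 9970 (decimal) → 9970 = 9×1000 + 9×100 + 70 → nine thousand nine hundred seventy (English words)
nine thousand nine hundred seventy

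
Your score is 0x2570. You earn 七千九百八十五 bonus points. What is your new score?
Convert 0x2570 (hexadecimal) → 2×4096 + 5×256 + 7×16 = 9584 (decimal)
Convert 七千九百八十五 (Chinese numeral) → 7×1000 + 9×100 + 8×10 + 5 = 7985 (decimal)
Compute 9584 + 7985 = 17569
17569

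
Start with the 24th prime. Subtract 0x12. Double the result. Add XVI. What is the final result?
Convert the 24th prime (prime index) → 89 (decimal)
Start: 89
Convert 0x12 (hexadecimal) → 1×16 + 2 = 18 (decimal)
89 - 18 = 71
71 × 2 = 142
Convert XVI (Roman numeral) → 10 + 5 + 1 = 16 (decimal)
142 + 16 = 158
158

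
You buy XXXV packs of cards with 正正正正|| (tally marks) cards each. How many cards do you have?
Convert 正正正正|| (tally marks) → 5 + 5 + 5 + 5 + 2 = 22 (decimal)
Convert XXXV (Roman numeral) → 10 + 10 + 10 + 5 = 35 (decimal)
Compute 22 × 35 = 770
770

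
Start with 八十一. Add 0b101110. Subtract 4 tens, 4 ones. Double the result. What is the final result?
Convert 八十一 (Chinese numeral) → 8×10 + 1 = 81 (decimal)
Start: 81
Convert 0b101110 (binary) → 32 + 8 + 4 + 2 = 46 (decimal)
81 + 46 = 127
Convert 4 tens, 4 ones (place-value notation) → 4×10 + 4 = 44 (decimal)
127 - 44 = 83
83 × 2 = 166
166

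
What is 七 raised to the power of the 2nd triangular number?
Convert 七 (Chinese numeral) → 7 (decimal)
Convert the 2nd triangular number (triangular index) → 2×3/2 = 3 (decimal)
Compute 7 ^ 3 = 343
343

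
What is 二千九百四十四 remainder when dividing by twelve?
Convert 二千九百四十四 (Chinese numeral) → 2×1000 + 9×100 + 4×10 + 4 = 2944 (decimal)
Convert twelve (English words) → 12 (decimal)
Compute 2944 mod 12 = 4
4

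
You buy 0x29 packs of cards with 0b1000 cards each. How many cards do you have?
Convert 0b1000 (binary) → 8 (decimal)
Convert 0x29 (hexadecimal) → 2×16 + 9 = 41 (decimal)
Compute 8 × 41 = 328
328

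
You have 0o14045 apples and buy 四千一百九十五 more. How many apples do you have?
Convert 0o14045 (octal) → 1×4096 + 4×512 + 4×8 + 5 = 6181 (decimal)
Convert 四千一百九十五 (Chinese numeral) → 4×1000 + 1×100 + 9×10 + 5 = 4195 (decimal)
Compute 6181 + 4195 = 10376
10376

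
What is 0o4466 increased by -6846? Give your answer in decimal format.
Convert 0o4466 (octal) → 4×512 + 4×64 + 6×8 + 6 = 2358 (decimal)
Compute 2358 + -6846 = -4488
-4488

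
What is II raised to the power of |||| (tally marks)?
Convert II (Roman numeral) → 1 + 1 = 2 (decimal)
Convert |||| (tally marks) → 4 (decimal)
Compute 2 ^ 4 = 16
16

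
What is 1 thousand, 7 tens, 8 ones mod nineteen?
Convert 1 thousand, 7 tens, 8 ones (place-value notation) → 1×1000 + 7×10 + 8 = 1078 (decimal)
Convert nineteen (English words) → 19 (decimal)
Compute 1078 mod 19 = 14
14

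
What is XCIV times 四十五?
Convert XCIV (Roman numeral) → 90 + 4 = 94 (decimal)
Convert 四十五 (Chinese numeral) → 4×10 + 5 = 45 (decimal)
Compute 94 × 45 = 4230
4230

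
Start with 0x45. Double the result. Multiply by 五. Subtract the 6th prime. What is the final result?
Convert 0x45 (hexadecimal) → 4×16 + 5 = 69 (decimal)
Start: 69
69 × 2 = 138
Convert 五 (Chinese numeral) → 5 (decimal)
138 × 5 = 690
Convert the 6th prime (prime index) → 13 (decimal)
690 - 13 = 677
677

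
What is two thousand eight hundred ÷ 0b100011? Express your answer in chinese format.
Convert two thousand eight hundred (English words) → 2×1000 + 8×100 = 2800 (decimal)
Convert 0b100011 (binary) → 32 + 2 + 1 = 35 (decimal)
Compute 2800 ÷ 35 = 80
Convert 80 (decimal) → 80 = 8×10 → 八十 (Chinese numeral)
八十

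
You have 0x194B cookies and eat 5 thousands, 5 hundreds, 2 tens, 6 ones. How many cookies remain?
Convert 0x194B (hexadecimal) → 1×4096 + 9×256 + 4×16 + 11 = 6475 (decimal)
Convert 5 thousands, 5 hundreds, 2 tens, 6 ones (place-value notation) → 5×1000 + 5×100 + 2×10 + 6 = 5526 (decimal)
Compute 6475 - 5526 = 949
949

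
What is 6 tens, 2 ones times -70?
Convert 6 tens, 2 ones (place-value notation) → 6×10 + 2 = 62 (decimal)
Compute 62 × -70 = -4340
-4340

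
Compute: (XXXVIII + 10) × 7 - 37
Convert XXXVIII (Roman numeral) → 10 + 10 + 10 + 5 + 1 + 1 + 1 = 38 (decimal)
Expression in decimal: (38 + 10) × 7 - 37
Parentheses first: 38 + 10 = 48
Multiply: 48 × 7 = 336
Subtract: 336 - 37 = 299
299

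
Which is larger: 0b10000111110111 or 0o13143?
Convert 0b10000111110111 (binary) → 8192 + 256 + 128 + 64 + 32 + 16 + 4 + 2 + 1 = 8695 (decimal)
Convert 0o13143 (octal) → 1×4096 + 3×512 + 1×64 + 4×8 + 3 = 5731 (decimal)
Compare 8695 vs 5731: larger = 8695
8695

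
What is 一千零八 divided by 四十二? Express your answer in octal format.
Convert 一千零八 (Chinese numeral) → 1×1000 + 8 = 1008 (decimal)
Convert 四十二 (Chinese numeral) → 4×10 + 2 = 42 (decimal)
Compute 1008 ÷ 42 = 24
Convert 24 (decimal) → 24 = 3×8 → 0o30 (octal)
0o30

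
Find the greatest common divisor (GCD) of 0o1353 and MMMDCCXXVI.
Convert 0o1353 (octal) → 1×512 + 3×64 + 5×8 + 3 = 747 (decimal)
Convert MMMDCCXXVI (Roman numeral) → 1000 + 1000 + 1000 + 500 + 100 + 100 + 10 + 10 + 5 + 1 = 3726 (decimal)
Compute gcd(747, 3726) = 9
9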